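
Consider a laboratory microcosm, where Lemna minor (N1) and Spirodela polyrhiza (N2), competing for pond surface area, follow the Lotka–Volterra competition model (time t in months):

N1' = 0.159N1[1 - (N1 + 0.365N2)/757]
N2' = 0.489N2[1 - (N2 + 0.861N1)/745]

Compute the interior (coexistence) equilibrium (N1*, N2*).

Setting both brackets to zero gives the nullclines N1 + 0.365N2 = 757 and 0.861N1 + N2 = 745.
Substituting N2 = 745 - 0.861N1 into the first: N1(1 - 0.365·0.861) = 757 - 0.365·745.
So N1* = 485/0.686 = 707, and then N2* = 745 - 0.861·707 = 136.

N1* ≈ 707, N2* ≈ 136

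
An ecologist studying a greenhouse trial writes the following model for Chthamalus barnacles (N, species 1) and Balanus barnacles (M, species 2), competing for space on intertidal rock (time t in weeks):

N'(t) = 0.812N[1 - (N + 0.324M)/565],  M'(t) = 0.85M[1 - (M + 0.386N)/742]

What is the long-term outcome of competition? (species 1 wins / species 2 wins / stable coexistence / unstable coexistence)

stable coexistence

Compare the nullcline intercepts: K1/α12 = 565/0.324 = 1740 > K2 = 742; K2/α21 = 742/0.386 = 1920 > K1 = 565.
Since both inequalities hold, each species can invade when rare, so the interior equilibrium is stable.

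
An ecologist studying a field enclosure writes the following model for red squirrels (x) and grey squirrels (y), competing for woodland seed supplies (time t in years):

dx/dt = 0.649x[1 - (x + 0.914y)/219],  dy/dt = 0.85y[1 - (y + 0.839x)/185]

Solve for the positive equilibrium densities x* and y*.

Setting both brackets to zero gives the nullclines x + 0.914y = 219 and 0.839x + y = 185.
Substituting y = 185 - 0.839x into the first: x(1 - 0.914·0.839) = 219 - 0.914·185.
So x* = 49.9/0.233 = 214, and then y* = 185 - 0.839·214 = 5.4.

x* ≈ 214, y* ≈ 5.4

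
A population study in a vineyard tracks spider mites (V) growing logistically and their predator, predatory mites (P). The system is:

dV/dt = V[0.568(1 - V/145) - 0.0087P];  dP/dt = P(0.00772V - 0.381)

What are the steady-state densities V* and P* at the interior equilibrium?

V* ≈ 49.4, P* ≈ 43.1

From dP/dt = 0 with P > 0: 0.00772V* = 0.381, so V* = 49.4.
Substitute into dV/dt = 0: 0.568(1 - 49.4/145) = 0.0087P*.
The bracket is 0.66, giving P* = 0.375/0.0087 = 43.1.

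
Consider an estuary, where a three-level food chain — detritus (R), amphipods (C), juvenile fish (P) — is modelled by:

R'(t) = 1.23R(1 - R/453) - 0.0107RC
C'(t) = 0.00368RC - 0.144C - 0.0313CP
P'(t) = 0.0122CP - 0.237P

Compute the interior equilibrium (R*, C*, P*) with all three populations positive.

From dP/dt = 0: 0.0122C* = 0.237, so C* = 19.4.
From dR/dt = 0: 1.23(1 - R*/453) = 0.0107·19.4, giving R* = 453·(1 - 0.169) = 376.
From dC/dt = 0: 0.00368·376 - 0.144 = 0.0313P*, so P* = 1.24/0.0313 = 39.7.

R* ≈ 376, C* ≈ 19.4, P* ≈ 39.7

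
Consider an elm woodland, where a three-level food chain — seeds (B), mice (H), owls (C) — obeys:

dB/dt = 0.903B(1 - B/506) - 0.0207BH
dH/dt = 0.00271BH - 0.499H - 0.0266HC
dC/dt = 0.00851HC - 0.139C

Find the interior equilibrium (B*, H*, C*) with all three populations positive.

From dC/dt = 0: 0.00851H* = 0.139, so H* = 16.3.
From dB/dt = 0: 0.903(1 - B*/506) = 0.0207·16.3, giving B* = 506·(1 - 0.374) = 317.
From dH/dt = 0: 0.00271·317 - 0.499 = 0.0266C*, so C* = 0.359/0.0266 = 13.5.

B* ≈ 317, H* ≈ 16.3, C* ≈ 13.5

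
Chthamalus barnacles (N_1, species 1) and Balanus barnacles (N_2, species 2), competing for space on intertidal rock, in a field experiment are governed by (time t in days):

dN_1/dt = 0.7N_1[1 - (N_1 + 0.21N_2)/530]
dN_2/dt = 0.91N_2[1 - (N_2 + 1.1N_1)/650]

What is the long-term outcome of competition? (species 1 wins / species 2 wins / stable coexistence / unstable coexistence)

stable coexistence

Compare the nullcline intercepts: K1/α12 = 530/0.21 = 2520 > K2 = 650; K2/α21 = 650/1.1 = 591 > K1 = 530.
Since both inequalities hold, each species can invade when rare, so the interior equilibrium is stable.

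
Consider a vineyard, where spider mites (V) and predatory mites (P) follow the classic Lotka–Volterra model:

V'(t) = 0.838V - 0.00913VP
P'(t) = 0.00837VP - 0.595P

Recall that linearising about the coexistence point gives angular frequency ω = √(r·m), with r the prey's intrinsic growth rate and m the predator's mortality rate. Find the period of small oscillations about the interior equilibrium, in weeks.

Here r = 0.838 and m = 0.595, so r·m = 0.499.
ω = √0.499 = 0.706 per week, hence T = 2π/ω ≈ 8.9 weeks.

T ≈ 8.9 weeks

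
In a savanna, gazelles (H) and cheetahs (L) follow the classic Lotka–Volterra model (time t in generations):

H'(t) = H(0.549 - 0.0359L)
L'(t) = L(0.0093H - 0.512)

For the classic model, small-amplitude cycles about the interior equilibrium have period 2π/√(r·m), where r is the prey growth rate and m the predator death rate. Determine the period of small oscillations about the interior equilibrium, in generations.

T ≈ 11.9 generations

Here r = 0.549 and m = 0.512, so r·m = 0.281.
ω = √0.281 = 0.53 per generation, hence T = 2π/ω ≈ 11.9 generations.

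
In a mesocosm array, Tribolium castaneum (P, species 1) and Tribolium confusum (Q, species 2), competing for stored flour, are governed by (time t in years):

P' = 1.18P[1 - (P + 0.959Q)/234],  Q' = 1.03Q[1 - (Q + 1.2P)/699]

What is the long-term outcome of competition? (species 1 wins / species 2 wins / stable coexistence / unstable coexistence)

species 2 excludes species 1

Compare the nullcline intercepts: K1/α12 = 234/0.959 = 244 < K2 = 699; K2/α21 = 699/1.2 = 582 > K1 = 234.
Since the inequalities point opposite ways, species 2 can invade but species 1 cannot.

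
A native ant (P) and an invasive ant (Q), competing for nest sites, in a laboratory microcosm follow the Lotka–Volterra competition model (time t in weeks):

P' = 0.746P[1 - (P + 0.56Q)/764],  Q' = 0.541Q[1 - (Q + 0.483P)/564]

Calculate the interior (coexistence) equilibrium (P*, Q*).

Setting both brackets to zero gives the nullclines P + 0.56Q = 764 and 0.483P + Q = 564.
Substituting Q = 564 - 0.483P into the first: P(1 - 0.56·0.483) = 764 - 0.56·564.
So P* = 448/0.73 = 614, and then Q* = 564 - 0.483·614 = 267.

P* ≈ 614, Q* ≈ 267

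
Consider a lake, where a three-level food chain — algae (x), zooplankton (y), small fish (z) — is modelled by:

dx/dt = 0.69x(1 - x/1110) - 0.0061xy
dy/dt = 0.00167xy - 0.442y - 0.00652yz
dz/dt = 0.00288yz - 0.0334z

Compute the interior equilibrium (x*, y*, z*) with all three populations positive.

From dz/dt = 0: 0.00288y* = 0.0334, so y* = 11.6.
From dx/dt = 0: 0.69(1 - x*/1110) = 0.0061·11.6, giving x* = 1110·(1 - 0.103) = 996.
From dy/dt = 0: 0.00167·996 - 0.442 = 0.00652z*, so z* = 1.22/0.00652 = 187.

x* ≈ 996, y* ≈ 11.6, z* ≈ 187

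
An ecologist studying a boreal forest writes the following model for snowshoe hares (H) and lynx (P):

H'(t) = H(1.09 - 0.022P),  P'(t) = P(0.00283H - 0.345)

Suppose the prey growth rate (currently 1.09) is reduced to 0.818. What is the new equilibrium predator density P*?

P* ≈ 37.2

At the interior fixed point, setting dH/dt = 0 with H > 0 fixes P* = (prey growth rate)/(HP coefficient) — independent of the other coefficients.
With the change, P* = 0.818/0.022 = 37.2; it falls from 49.5.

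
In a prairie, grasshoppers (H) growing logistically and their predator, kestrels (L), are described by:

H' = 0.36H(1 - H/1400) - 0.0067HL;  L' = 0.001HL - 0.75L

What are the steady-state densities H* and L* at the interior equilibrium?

From dL/dt = 0 with L > 0: 0.001H* = 0.75, so H* = 750.
Substitute into dH/dt = 0: 0.36(1 - 750/1400) = 0.0067L*.
The bracket is 0.464, giving L* = 0.167/0.0067 = 24.9.

H* ≈ 750, L* ≈ 24.9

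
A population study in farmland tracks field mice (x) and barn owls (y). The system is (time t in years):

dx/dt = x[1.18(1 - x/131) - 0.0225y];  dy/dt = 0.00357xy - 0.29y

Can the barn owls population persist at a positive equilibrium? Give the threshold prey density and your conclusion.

Threshold x = 81.2; K > 81.2, so yes, the predator persists.

The predator equation gives dy/dt > 0 only when x > 0.29/0.00357 = 81.2.
Without the predator, x → K = 131. Since 131 > 81.2, the predator can invade and persist.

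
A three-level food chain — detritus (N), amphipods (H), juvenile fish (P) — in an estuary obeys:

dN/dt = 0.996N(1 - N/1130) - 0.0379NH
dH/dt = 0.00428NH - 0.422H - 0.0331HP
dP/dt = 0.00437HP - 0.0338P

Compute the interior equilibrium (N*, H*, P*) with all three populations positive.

N* ≈ 797, H* ≈ 7.73, P* ≈ 90.4

From dP/dt = 0: 0.00437H* = 0.0338, so H* = 7.73.
From dN/dt = 0: 0.996(1 - N*/1130) = 0.0379·7.73, giving N* = 1130·(1 - 0.294) = 797.
From dH/dt = 0: 0.00428·797 - 0.422 = 0.0331P*, so P* = 2.99/0.0331 = 90.4.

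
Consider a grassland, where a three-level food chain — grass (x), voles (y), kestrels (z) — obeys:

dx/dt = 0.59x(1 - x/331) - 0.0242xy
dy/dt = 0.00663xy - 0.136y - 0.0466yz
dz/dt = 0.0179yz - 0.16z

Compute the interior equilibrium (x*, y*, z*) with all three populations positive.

From dz/dt = 0: 0.0179y* = 0.16, so y* = 8.94.
From dx/dt = 0: 0.59(1 - x*/331) = 0.0242·8.94, giving x* = 331·(1 - 0.367) = 210.
From dy/dt = 0: 0.00663·210 - 0.136 = 0.0466z*, so z* = 1.25/0.0466 = 26.9.

x* ≈ 210, y* ≈ 8.94, z* ≈ 26.9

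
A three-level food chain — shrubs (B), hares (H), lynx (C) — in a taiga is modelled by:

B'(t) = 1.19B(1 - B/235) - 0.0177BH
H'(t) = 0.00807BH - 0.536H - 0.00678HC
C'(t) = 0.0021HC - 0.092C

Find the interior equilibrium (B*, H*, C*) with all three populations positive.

B* ≈ 81.9, H* ≈ 43.8, C* ≈ 18.4

From dC/dt = 0: 0.0021H* = 0.092, so H* = 43.8.
From dB/dt = 0: 1.19(1 - B*/235) = 0.0177·43.8, giving B* = 235·(1 - 0.652) = 81.9.
From dH/dt = 0: 0.00807·81.9 - 0.536 = 0.00678C*, so C* = 0.125/0.00678 = 18.4.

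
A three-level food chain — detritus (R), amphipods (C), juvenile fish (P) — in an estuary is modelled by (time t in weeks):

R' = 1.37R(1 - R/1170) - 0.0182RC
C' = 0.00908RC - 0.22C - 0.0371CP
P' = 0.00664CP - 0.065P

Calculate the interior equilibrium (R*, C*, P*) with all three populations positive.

R* ≈ 1020, C* ≈ 9.79, P* ≈ 243

From dP/dt = 0: 0.00664C* = 0.065, so C* = 9.79.
From dR/dt = 0: 1.37(1 - R*/1170) = 0.0182·9.79, giving R* = 1170·(1 - 0.13) = 1020.
From dC/dt = 0: 0.00908·1020 - 0.22 = 0.0371P*, so P* = 9.02/0.0371 = 243.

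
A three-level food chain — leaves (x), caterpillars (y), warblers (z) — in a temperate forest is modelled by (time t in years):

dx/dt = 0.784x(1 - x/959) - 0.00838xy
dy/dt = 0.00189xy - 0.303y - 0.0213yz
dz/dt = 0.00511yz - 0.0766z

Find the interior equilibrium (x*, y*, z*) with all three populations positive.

x* ≈ 805, y* ≈ 15, z* ≈ 57.2

From dz/dt = 0: 0.00511y* = 0.0766, so y* = 15.
From dx/dt = 0: 0.784(1 - x*/959) = 0.00838·15, giving x* = 959·(1 - 0.16) = 805.
From dy/dt = 0: 0.00189·805 - 0.303 = 0.0213z*, so z* = 1.22/0.0213 = 57.2.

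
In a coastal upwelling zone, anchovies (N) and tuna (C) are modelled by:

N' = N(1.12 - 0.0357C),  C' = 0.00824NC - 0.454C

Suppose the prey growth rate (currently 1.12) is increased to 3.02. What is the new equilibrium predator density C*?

C* ≈ 84.6

At the interior fixed point, setting dN/dt = 0 with N > 0 fixes C* = (prey growth rate)/(NC coefficient) — independent of the other coefficients.
With the change, C* = 3.02/0.0357 = 84.6; it rises from 31.4.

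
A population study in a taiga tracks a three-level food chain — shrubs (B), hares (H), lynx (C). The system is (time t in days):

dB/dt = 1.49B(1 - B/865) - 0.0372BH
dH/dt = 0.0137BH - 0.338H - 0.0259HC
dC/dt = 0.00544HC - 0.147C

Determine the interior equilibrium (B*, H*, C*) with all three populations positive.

B* ≈ 281, H* ≈ 27, C* ≈ 136

From dC/dt = 0: 0.00544H* = 0.147, so H* = 27.
From dB/dt = 0: 1.49(1 - B*/865) = 0.0372·27, giving B* = 865·(1 - 0.675) = 281.
From dH/dt = 0: 0.0137·281 - 0.338 = 0.0259C*, so C* = 3.52/0.0259 = 136.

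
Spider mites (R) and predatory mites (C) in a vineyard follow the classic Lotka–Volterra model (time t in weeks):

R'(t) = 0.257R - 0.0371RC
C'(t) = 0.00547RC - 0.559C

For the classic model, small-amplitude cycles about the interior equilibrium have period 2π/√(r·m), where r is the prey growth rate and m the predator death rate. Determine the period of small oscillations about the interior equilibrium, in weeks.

Here r = 0.257 and m = 0.559, so r·m = 0.144.
ω = √0.144 = 0.379 per week, hence T = 2π/ω ≈ 16.6 weeks.

T ≈ 16.6 weeks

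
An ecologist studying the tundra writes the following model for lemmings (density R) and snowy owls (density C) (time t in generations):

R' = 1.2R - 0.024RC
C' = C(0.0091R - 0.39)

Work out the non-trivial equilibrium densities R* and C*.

Set dC/dt = 0 with C > 0: 0.0091R - 0.39 = 0, so R* = 0.39/0.0091 = 42.9.
Set dR/dt = 0 with R > 0: 1.2 - 0.024C = 0, so C* = 1.2/0.024 = 50.

R* ≈ 42.9, C* ≈ 50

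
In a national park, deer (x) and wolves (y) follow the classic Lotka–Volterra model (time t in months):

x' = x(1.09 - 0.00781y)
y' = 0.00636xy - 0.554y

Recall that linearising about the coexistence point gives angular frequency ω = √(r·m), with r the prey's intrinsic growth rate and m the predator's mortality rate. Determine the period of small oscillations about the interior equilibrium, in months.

T ≈ 8.09 months

Here r = 1.09 and m = 0.554, so r·m = 0.604.
ω = √0.604 = 0.777 per month, hence T = 2π/ω ≈ 8.09 months.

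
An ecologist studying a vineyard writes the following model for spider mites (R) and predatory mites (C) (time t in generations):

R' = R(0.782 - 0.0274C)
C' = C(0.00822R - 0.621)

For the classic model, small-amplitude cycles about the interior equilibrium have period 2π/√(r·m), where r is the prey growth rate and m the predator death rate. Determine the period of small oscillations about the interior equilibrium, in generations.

T ≈ 9.02 generations

Here r = 0.782 and m = 0.621, so r·m = 0.486.
ω = √0.486 = 0.697 per generation, hence T = 2π/ω ≈ 9.02 generations.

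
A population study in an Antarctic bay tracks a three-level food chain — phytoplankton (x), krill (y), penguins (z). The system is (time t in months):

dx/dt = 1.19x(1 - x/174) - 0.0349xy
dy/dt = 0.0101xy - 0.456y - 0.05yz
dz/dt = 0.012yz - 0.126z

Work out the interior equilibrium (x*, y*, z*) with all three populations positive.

x* ≈ 120, y* ≈ 10.5, z* ≈ 15.2

From dz/dt = 0: 0.012y* = 0.126, so y* = 10.5.
From dx/dt = 0: 1.19(1 - x*/174) = 0.0349·10.5, giving x* = 174·(1 - 0.308) = 120.
From dy/dt = 0: 0.0101·120 - 0.456 = 0.05z*, so z* = 0.76/0.05 = 15.2.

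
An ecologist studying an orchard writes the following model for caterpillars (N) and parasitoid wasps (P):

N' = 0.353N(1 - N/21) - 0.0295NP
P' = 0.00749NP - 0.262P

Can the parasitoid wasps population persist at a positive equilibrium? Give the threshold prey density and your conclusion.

Threshold N = 35; K < 35, so no, the predator goes extinct.

The predator equation gives dP/dt > 0 only when N > 0.262/0.00749 = 35.
Without the predator, N → K = 21. Since 21 < 35, the predator cannot invade.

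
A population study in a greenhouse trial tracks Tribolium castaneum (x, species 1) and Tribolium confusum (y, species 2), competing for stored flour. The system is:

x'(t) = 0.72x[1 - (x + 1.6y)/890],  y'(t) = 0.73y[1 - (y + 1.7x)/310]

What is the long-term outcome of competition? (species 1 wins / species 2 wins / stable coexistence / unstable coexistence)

Compare the nullcline intercepts: K1/α12 = 890/1.6 = 556 > K2 = 310; K2/α21 = 310/1.7 = 182 < K1 = 890.
Since the inequalities point opposite ways, species 1 can invade but species 2 cannot.

species 1 excludes species 2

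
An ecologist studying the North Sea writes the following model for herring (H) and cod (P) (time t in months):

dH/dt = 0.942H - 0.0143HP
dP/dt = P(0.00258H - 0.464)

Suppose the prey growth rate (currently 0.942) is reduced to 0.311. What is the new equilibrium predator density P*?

P* ≈ 21.7

At the interior fixed point, setting dH/dt = 0 with H > 0 fixes P* = (prey growth rate)/(HP coefficient) — independent of the other coefficients.
With the change, P* = 0.311/0.0143 = 21.7; it falls from 65.9.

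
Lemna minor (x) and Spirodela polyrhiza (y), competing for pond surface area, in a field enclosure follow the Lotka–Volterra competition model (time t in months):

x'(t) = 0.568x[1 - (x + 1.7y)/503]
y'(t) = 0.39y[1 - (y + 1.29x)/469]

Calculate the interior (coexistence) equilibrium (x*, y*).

Setting both brackets to zero gives the nullclines x + 1.7y = 503 and 1.29x + y = 469.
Substituting y = 469 - 1.29x into the first: x(1 - 1.7·1.29) = 503 - 1.7·469.
So x* = -294/-1.19 = 247, and then y* = 469 - 1.29·247 = 151.

x* ≈ 247, y* ≈ 151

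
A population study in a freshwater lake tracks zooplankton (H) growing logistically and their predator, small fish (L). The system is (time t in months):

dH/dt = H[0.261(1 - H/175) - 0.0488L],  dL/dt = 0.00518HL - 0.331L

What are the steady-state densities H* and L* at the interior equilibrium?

H* ≈ 63.9, L* ≈ 3.4

From dL/dt = 0 with L > 0: 0.00518H* = 0.331, so H* = 63.9.
Substitute into dH/dt = 0: 0.261(1 - 63.9/175) = 0.0488L*.
The bracket is 0.635, giving L* = 0.166/0.0488 = 3.4.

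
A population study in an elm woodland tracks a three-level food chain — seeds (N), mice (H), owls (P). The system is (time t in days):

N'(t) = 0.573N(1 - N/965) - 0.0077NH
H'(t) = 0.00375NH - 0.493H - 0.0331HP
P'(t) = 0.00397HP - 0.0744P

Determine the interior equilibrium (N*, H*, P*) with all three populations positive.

From dP/dt = 0: 0.00397H* = 0.0744, so H* = 18.7.
From dN/dt = 0: 0.573(1 - N*/965) = 0.0077·18.7, giving N* = 965·(1 - 0.252) = 722.
From dH/dt = 0: 0.00375·722 - 0.493 = 0.0331P*, so P* = 2.21/0.0331 = 66.9.

N* ≈ 722, H* ≈ 18.7, P* ≈ 66.9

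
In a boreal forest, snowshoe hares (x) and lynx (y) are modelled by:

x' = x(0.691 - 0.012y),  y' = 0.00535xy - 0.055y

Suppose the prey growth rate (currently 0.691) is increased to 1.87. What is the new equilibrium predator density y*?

At the interior fixed point, setting dx/dt = 0 with x > 0 fixes y* = (prey growth rate)/(xy coefficient) — independent of the other coefficients.
With the change, y* = 1.87/0.012 = 156; it rises from 57.6.

y* ≈ 156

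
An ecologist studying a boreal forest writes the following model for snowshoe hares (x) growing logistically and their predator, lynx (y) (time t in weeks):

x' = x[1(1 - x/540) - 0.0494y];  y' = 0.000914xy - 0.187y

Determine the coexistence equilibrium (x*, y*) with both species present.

From dy/dt = 0 with y > 0: 0.000914x* = 0.187, so x* = 205.
Substitute into dx/dt = 0: 1(1 - 205/540) = 0.0494y*.
The bracket is 0.621, giving y* = 0.621/0.0494 = 12.6.

x* ≈ 205, y* ≈ 12.6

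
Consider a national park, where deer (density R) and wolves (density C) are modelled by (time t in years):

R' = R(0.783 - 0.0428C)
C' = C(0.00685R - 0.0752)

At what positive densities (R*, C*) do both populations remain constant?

R* ≈ 11, C* ≈ 18.3

Set dC/dt = 0 with C > 0: 0.00685R - 0.0752 = 0, so R* = 0.0752/0.00685 = 11.
Set dR/dt = 0 with R > 0: 0.783 - 0.0428C = 0, so C* = 0.783/0.0428 = 18.3.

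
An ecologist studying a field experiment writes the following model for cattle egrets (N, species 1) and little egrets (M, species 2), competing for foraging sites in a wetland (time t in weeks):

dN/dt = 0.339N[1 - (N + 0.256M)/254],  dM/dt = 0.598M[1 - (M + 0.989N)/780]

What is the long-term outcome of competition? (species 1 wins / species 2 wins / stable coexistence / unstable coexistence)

Compare the nullcline intercepts: K1/α12 = 254/0.256 = 992 > K2 = 780; K2/α21 = 780/0.989 = 789 > K1 = 254.
Since both inequalities hold, each species can invade when rare, so the interior equilibrium is stable.

stable coexistence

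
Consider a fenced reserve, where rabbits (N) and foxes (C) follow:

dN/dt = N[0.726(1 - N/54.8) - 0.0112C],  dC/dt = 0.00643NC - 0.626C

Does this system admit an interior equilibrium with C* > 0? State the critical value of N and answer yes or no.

Threshold N = 97.4; K < 97.4, so no, the predator goes extinct.

The predator equation gives dC/dt > 0 only when N > 0.626/0.00643 = 97.4.
Without the predator, N → K = 54.8. Since 54.8 < 97.4, the predator cannot invade.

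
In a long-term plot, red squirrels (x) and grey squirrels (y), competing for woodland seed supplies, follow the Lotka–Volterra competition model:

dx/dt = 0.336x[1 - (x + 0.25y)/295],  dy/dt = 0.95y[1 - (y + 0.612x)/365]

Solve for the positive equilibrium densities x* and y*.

Setting both brackets to zero gives the nullclines x + 0.25y = 295 and 0.612x + y = 365.
Substituting y = 365 - 0.612x into the first: x(1 - 0.25·0.612) = 295 - 0.25·365.
So x* = 204/0.847 = 241, and then y* = 365 - 0.612·241 = 218.

x* ≈ 241, y* ≈ 218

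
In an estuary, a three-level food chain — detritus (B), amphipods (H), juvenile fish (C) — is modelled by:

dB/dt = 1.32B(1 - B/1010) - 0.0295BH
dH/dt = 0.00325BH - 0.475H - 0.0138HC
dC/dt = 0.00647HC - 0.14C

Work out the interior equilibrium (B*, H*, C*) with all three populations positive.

B* ≈ 522, H* ≈ 21.6, C* ≈ 88.4

From dC/dt = 0: 0.00647H* = 0.14, so H* = 21.6.
From dB/dt = 0: 1.32(1 - B*/1010) = 0.0295·21.6, giving B* = 1010·(1 - 0.484) = 522.
From dH/dt = 0: 0.00325·522 - 0.475 = 0.0138C*, so C* = 1.22/0.0138 = 88.4.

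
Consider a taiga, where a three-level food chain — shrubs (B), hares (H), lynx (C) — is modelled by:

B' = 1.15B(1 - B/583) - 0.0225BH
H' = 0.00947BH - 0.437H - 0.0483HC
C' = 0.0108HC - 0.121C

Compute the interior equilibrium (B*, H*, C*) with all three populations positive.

From dC/dt = 0: 0.0108H* = 0.121, so H* = 11.2.
From dB/dt = 0: 1.15(1 - B*/583) = 0.0225·11.2, giving B* = 583·(1 - 0.219) = 455.
From dH/dt = 0: 0.00947·455 - 0.437 = 0.0483C*, so C* = 3.87/0.0483 = 80.2.

B* ≈ 455, H* ≈ 11.2, C* ≈ 80.2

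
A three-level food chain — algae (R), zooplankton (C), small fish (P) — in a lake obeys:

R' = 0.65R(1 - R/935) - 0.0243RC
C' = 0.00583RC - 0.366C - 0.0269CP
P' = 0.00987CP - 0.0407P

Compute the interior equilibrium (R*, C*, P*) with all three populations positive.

From dP/dt = 0: 0.00987C* = 0.0407, so C* = 4.12.
From dR/dt = 0: 0.65(1 - R*/935) = 0.0243·4.12, giving R* = 935·(1 - 0.154) = 791.
From dC/dt = 0: 0.00583·791 - 0.366 = 0.0269P*, so P* = 4.24/0.0269 = 158.

R* ≈ 791, C* ≈ 4.12, P* ≈ 158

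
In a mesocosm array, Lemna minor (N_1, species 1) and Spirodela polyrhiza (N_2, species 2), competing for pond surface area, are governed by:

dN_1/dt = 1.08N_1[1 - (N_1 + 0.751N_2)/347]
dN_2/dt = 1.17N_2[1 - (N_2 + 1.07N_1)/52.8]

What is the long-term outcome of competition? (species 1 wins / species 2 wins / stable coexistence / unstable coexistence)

Compare the nullcline intercepts: K1/α12 = 347/0.751 = 462 > K2 = 52.8; K2/α21 = 52.8/1.07 = 49.3 < K1 = 347.
Since the inequalities point opposite ways, species 1 can invade but species 2 cannot.

species 1 excludes species 2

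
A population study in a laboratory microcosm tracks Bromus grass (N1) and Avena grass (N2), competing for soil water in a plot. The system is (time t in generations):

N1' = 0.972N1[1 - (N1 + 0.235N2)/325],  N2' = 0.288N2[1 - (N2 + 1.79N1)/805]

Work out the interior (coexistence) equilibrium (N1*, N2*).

N1* ≈ 234, N2* ≈ 385

Setting both brackets to zero gives the nullclines N1 + 0.235N2 = 325 and 1.79N1 + N2 = 805.
Substituting N2 = 805 - 1.79N1 into the first: N1(1 - 0.235·1.79) = 325 - 0.235·805.
So N1* = 136/0.579 = 234, and then N2* = 805 - 1.79·234 = 385.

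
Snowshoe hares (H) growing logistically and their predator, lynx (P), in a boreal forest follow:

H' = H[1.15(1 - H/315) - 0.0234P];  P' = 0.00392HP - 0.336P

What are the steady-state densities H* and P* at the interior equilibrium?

H* ≈ 85.7, P* ≈ 35.8

From dP/dt = 0 with P > 0: 0.00392H* = 0.336, so H* = 85.7.
Substitute into dH/dt = 0: 1.15(1 - 85.7/315) = 0.0234P*.
The bracket is 0.728, giving P* = 0.837/0.0234 = 35.8.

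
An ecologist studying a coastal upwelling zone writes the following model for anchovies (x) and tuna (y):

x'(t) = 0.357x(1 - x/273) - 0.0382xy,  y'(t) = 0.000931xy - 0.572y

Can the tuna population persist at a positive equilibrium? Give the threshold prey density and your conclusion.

The predator equation gives dy/dt > 0 only when x > 0.572/0.000931 = 614.
Without the predator, x → K = 273. Since 273 < 614, the predator cannot invade.

Threshold x = 614; K < 614, so no, the predator goes extinct.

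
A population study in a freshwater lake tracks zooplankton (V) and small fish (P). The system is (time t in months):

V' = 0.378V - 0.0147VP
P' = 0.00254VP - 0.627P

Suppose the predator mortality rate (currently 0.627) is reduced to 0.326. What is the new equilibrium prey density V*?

V* ≈ 128

At the interior fixed point, setting dP/dt = 0 with P > 0 fixes V* = (predator death rate)/(VP coefficient) — independent of the other coefficients.
With the change, V* = 0.326/0.00254 = 128; it falls from 247.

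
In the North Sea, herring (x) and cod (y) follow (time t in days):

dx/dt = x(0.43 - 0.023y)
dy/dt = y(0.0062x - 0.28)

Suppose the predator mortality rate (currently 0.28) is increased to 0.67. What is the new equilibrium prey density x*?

At the interior fixed point, setting dy/dt = 0 with y > 0 fixes x* = (predator death rate)/(xy coefficient) — independent of the other coefficients.
With the change, x* = 0.67/0.0062 = 108; it rises from 45.2.

x* ≈ 108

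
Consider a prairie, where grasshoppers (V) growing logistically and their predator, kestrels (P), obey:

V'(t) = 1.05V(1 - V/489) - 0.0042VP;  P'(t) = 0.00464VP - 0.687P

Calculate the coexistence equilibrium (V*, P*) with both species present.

From dP/dt = 0 with P > 0: 0.00464V* = 0.687, so V* = 148.
Substitute into dV/dt = 0: 1.05(1 - 148/489) = 0.0042P*.
The bracket is 0.697, giving P* = 0.732/0.0042 = 174.

V* ≈ 148, P* ≈ 174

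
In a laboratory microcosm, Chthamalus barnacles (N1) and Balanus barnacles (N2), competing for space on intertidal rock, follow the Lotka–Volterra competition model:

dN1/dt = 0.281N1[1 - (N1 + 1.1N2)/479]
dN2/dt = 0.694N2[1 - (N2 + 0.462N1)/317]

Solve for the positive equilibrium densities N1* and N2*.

Setting both brackets to zero gives the nullclines N1 + 1.1N2 = 479 and 0.462N1 + N2 = 317.
Substituting N2 = 317 - 0.462N1 into the first: N1(1 - 1.1·0.462) = 479 - 1.1·317.
So N1* = 130/0.492 = 265, and then N2* = 317 - 0.462·265 = 195.

N1* ≈ 265, N2* ≈ 195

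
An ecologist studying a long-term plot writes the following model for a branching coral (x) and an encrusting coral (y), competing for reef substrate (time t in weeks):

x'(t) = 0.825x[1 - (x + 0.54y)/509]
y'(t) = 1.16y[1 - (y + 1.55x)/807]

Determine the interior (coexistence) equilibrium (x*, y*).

Setting both brackets to zero gives the nullclines x + 0.54y = 509 and 1.55x + y = 807.
Substituting y = 807 - 1.55x into the first: x(1 - 0.54·1.55) = 509 - 0.54·807.
So x* = 73.2/0.163 = 449, and then y* = 807 - 1.55·449 = 111.

x* ≈ 449, y* ≈ 111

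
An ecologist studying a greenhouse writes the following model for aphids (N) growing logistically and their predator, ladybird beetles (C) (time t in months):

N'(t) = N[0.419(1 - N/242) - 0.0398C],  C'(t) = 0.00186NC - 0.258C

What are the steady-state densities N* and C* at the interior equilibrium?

N* ≈ 139, C* ≈ 4.49

From dC/dt = 0 with C > 0: 0.00186N* = 0.258, so N* = 139.
Substitute into dN/dt = 0: 0.419(1 - 139/242) = 0.0398C*.
The bracket is 0.427, giving C* = 0.179/0.0398 = 4.49.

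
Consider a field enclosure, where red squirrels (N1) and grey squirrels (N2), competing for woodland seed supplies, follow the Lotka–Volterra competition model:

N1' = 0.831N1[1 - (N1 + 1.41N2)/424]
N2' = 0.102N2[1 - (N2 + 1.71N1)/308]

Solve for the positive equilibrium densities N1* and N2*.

Setting both brackets to zero gives the nullclines N1 + 1.41N2 = 424 and 1.71N1 + N2 = 308.
Substituting N2 = 308 - 1.71N1 into the first: N1(1 - 1.41·1.71) = 424 - 1.41·308.
So N1* = -10.3/-1.41 = 7.29, and then N2* = 308 - 1.71·7.29 = 296.

N1* ≈ 7.29, N2* ≈ 296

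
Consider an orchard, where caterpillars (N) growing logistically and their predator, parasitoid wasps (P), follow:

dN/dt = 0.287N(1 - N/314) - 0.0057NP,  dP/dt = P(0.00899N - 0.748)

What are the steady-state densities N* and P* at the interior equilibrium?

From dP/dt = 0 with P > 0: 0.00899N* = 0.748, so N* = 83.2.
Substitute into dN/dt = 0: 0.287(1 - 83.2/314) = 0.0057P*.
The bracket is 0.735, giving P* = 0.211/0.0057 = 37.

N* ≈ 83.2, P* ≈ 37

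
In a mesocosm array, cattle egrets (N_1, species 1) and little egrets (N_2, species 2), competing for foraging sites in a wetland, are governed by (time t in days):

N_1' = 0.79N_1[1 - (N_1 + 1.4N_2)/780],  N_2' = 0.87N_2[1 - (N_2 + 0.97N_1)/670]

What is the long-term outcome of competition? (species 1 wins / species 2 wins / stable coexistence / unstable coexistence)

Compare the nullcline intercepts: K1/α12 = 780/1.4 = 557 < K2 = 670; K2/α21 = 670/0.97 = 691 < K1 = 780.
Since both are reversed, neither can invade when rare; the interior point is a saddle.

unstable coexistence (outcome depends on initial conditions)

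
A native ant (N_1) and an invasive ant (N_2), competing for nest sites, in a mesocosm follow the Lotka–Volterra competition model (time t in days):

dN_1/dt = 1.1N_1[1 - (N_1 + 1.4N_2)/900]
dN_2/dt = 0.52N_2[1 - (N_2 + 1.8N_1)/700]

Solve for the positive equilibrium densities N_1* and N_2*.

Setting both brackets to zero gives the nullclines N_1 + 1.4N_2 = 900 and 1.8N_1 + N_2 = 700.
Substituting N_2 = 700 - 1.8N_1 into the first: N_1(1 - 1.4·1.8) = 900 - 1.4·700.
So N_1* = -80/-1.52 = 52.6, and then N_2* = 700 - 1.8·52.6 = 605.

N_1* ≈ 52.6, N_2* ≈ 605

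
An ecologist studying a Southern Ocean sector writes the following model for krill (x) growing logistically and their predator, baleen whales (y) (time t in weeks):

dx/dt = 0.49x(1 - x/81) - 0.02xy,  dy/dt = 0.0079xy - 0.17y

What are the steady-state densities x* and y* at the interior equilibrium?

x* ≈ 21.5, y* ≈ 18

From dy/dt = 0 with y > 0: 0.0079x* = 0.17, so x* = 21.5.
Substitute into dx/dt = 0: 0.49(1 - 21.5/81) = 0.02y*.
The bracket is 0.734, giving y* = 0.36/0.02 = 18.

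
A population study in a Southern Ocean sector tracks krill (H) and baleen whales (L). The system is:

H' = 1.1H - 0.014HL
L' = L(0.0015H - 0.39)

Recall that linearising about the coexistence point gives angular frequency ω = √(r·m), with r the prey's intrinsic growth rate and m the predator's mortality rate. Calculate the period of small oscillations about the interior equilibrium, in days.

T ≈ 9.59 days

Here r = 1.1 and m = 0.39, so r·m = 0.429.
ω = √0.429 = 0.655 per day, hence T = 2π/ω ≈ 9.59 days.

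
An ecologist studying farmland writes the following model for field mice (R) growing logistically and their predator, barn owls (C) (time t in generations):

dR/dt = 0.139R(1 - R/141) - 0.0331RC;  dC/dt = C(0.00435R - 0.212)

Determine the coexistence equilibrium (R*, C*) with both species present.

R* ≈ 48.7, C* ≈ 2.75

From dC/dt = 0 with C > 0: 0.00435R* = 0.212, so R* = 48.7.
Substitute into dR/dt = 0: 0.139(1 - 48.7/141) = 0.0331C*.
The bracket is 0.654, giving C* = 0.091/0.0331 = 2.75.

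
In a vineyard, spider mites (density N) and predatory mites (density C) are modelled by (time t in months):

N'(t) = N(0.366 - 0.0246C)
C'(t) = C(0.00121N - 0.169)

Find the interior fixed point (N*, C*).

N* ≈ 140, C* ≈ 14.9

Set dC/dt = 0 with C > 0: 0.00121N - 0.169 = 0, so N* = 0.169/0.00121 = 140.
Set dN/dt = 0 with N > 0: 0.366 - 0.0246C = 0, so C* = 0.366/0.0246 = 14.9.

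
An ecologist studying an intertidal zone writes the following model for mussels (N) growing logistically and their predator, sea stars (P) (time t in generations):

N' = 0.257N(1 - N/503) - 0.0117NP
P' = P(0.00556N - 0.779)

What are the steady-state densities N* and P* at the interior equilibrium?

N* ≈ 140, P* ≈ 15.8

From dP/dt = 0 with P > 0: 0.00556N* = 0.779, so N* = 140.
Substitute into dN/dt = 0: 0.257(1 - 140/503) = 0.0117P*.
The bracket is 0.721, giving P* = 0.185/0.0117 = 15.8.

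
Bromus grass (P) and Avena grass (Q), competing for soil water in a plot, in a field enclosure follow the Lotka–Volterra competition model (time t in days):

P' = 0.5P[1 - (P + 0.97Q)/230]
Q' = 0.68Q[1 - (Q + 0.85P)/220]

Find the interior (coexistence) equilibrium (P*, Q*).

P* ≈ 94.6, Q* ≈ 140

Setting both brackets to zero gives the nullclines P + 0.97Q = 230 and 0.85P + Q = 220.
Substituting Q = 220 - 0.85P into the first: P(1 - 0.97·0.85) = 230 - 0.97·220.
So P* = 16.6/0.175 = 94.6, and then Q* = 220 - 0.85·94.6 = 140.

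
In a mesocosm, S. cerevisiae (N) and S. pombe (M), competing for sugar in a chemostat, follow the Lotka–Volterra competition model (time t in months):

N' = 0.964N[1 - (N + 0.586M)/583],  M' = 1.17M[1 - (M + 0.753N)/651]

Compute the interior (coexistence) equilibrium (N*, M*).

Setting both brackets to zero gives the nullclines N + 0.586M = 583 and 0.753N + M = 651.
Substituting M = 651 - 0.753N into the first: N(1 - 0.586·0.753) = 583 - 0.586·651.
So N* = 202/0.559 = 361, and then M* = 651 - 0.753·361 = 379.

N* ≈ 361, M* ≈ 379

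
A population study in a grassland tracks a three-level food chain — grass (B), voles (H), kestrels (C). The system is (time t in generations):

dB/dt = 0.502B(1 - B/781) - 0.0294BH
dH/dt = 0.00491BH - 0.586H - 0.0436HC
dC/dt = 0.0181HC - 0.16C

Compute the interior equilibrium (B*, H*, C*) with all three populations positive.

B* ≈ 377, H* ≈ 8.84, C* ≈ 29

From dC/dt = 0: 0.0181H* = 0.16, so H* = 8.84.
From dB/dt = 0: 0.502(1 - B*/781) = 0.0294·8.84, giving B* = 781·(1 - 0.518) = 377.
From dH/dt = 0: 0.00491·377 - 0.586 = 0.0436C*, so C* = 1.26/0.0436 = 29.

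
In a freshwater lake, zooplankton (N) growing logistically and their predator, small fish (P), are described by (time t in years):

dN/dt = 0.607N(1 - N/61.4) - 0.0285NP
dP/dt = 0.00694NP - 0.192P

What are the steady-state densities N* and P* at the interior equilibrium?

From dP/dt = 0 with P > 0: 0.00694N* = 0.192, so N* = 27.7.
Substitute into dN/dt = 0: 0.607(1 - 27.7/61.4) = 0.0285P*.
The bracket is 0.549, giving P* = 0.333/0.0285 = 11.7.

N* ≈ 27.7, P* ≈ 11.7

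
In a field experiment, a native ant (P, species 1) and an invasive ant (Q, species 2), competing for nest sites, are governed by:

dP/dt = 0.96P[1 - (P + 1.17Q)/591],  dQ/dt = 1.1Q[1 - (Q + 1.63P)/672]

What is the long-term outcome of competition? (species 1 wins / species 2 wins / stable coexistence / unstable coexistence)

unstable coexistence (outcome depends on initial conditions)

Compare the nullcline intercepts: K1/α12 = 591/1.17 = 505 < K2 = 672; K2/α21 = 672/1.63 = 412 < K1 = 591.
Since both are reversed, neither can invade when rare; the interior point is a saddle.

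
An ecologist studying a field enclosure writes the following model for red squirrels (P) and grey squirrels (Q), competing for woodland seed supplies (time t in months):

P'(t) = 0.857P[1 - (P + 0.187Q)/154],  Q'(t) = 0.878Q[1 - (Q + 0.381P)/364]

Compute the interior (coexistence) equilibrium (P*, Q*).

P* ≈ 92.5, Q* ≈ 329

Setting both brackets to zero gives the nullclines P + 0.187Q = 154 and 0.381P + Q = 364.
Substituting Q = 364 - 0.381P into the first: P(1 - 0.187·0.381) = 154 - 0.187·364.
So P* = 85.9/0.929 = 92.5, and then Q* = 364 - 0.381·92.5 = 329.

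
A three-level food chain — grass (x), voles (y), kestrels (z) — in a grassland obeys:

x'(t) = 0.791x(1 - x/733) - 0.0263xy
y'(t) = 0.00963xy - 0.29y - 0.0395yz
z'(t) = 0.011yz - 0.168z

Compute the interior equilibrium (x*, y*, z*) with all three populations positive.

x* ≈ 361, y* ≈ 15.3, z* ≈ 80.6

From dz/dt = 0: 0.011y* = 0.168, so y* = 15.3.
From dx/dt = 0: 0.791(1 - x*/733) = 0.0263·15.3, giving x* = 733·(1 - 0.508) = 361.
From dy/dt = 0: 0.00963·361 - 0.29 = 0.0395z*, so z* = 3.18/0.0395 = 80.6.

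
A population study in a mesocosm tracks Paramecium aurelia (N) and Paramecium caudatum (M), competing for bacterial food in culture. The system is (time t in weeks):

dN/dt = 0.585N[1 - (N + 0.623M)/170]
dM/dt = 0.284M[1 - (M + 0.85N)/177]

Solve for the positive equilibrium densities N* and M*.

N* ≈ 127, M* ≈ 69.1

Setting both brackets to zero gives the nullclines N + 0.623M = 170 and 0.85N + M = 177.
Substituting M = 177 - 0.85N into the first: N(1 - 0.623·0.85) = 170 - 0.623·177.
So N* = 59.7/0.47 = 127, and then M* = 177 - 0.85·127 = 69.1.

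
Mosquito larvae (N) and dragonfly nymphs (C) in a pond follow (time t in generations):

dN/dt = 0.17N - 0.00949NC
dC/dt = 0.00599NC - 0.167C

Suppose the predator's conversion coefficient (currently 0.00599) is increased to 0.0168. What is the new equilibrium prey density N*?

N* ≈ 9.94

At the interior fixed point, setting dC/dt = 0 with C > 0 fixes N* = (predator death rate)/(NC coefficient) — independent of the other coefficients.
With the change, N* = 0.167/0.0168 = 9.94; it falls from 27.9.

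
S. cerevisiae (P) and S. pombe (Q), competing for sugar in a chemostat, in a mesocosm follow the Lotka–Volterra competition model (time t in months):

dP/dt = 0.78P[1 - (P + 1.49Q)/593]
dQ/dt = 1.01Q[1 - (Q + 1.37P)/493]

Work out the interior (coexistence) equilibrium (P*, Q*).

Setting both brackets to zero gives the nullclines P + 1.49Q = 593 and 1.37P + Q = 493.
Substituting Q = 493 - 1.37P into the first: P(1 - 1.49·1.37) = 593 - 1.49·493.
So P* = -142/-1.04 = 136, and then Q* = 493 - 1.37·136 = 307.

P* ≈ 136, Q* ≈ 307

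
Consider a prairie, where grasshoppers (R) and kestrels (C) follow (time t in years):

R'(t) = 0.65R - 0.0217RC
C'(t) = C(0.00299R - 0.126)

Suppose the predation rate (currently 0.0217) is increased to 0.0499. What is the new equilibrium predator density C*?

C* ≈ 13

At the interior fixed point, setting dR/dt = 0 with R > 0 fixes C* = (prey growth rate)/(RC coefficient) — independent of the other coefficients.
With the change, C* = 0.65/0.0499 = 13; it falls from 30.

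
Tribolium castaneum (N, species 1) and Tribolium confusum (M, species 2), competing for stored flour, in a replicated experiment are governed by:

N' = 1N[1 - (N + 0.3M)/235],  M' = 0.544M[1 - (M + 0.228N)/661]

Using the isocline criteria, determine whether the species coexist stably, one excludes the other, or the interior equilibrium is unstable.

Compare the nullcline intercepts: K1/α12 = 235/0.3 = 783 > K2 = 661; K2/α21 = 661/0.228 = 2900 > K1 = 235.
Since both inequalities hold, each species can invade when rare, so the interior equilibrium is stable.

stable coexistence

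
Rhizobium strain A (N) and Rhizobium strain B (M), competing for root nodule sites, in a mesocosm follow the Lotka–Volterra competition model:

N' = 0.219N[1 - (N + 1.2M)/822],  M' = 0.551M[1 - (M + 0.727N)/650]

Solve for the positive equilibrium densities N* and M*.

N* ≈ 329, M* ≈ 411

Setting both brackets to zero gives the nullclines N + 1.2M = 822 and 0.727N + M = 650.
Substituting M = 650 - 0.727N into the first: N(1 - 1.2·0.727) = 822 - 1.2·650.
So N* = 42/0.128 = 329, and then M* = 650 - 0.727·329 = 411.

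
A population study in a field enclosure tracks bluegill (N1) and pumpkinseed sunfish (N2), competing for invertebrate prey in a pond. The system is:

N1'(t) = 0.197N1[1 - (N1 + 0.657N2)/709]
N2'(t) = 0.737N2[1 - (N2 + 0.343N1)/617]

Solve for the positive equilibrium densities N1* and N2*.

Setting both brackets to zero gives the nullclines N1 + 0.657N2 = 709 and 0.343N1 + N2 = 617.
Substituting N2 = 617 - 0.343N1 into the first: N1(1 - 0.657·0.343) = 709 - 0.657·617.
So N1* = 304/0.775 = 392, and then N2* = 617 - 0.343·392 = 483.

N1* ≈ 392, N2* ≈ 483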